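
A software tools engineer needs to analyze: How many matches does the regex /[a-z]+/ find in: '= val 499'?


Pattern: /[a-z]+/ (identifiers)
Input: '= val 499'
Scanning for matches:
  Match 1: 'val'
Total matches: 1

1


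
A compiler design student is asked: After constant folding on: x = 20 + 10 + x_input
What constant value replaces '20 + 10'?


Identifying constant sub-expression:
  Original: x = 20 + 10 + x_input
  20 and 10 are both compile-time constants
  Evaluating: 20 + 10 = 30
  After folding: x = 30 + x_input

30


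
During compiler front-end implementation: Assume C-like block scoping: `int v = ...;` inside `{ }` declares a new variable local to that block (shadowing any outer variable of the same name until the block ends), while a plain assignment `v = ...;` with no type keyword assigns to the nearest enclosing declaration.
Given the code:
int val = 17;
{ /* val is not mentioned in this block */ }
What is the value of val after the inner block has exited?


Analyzing scoping rules:
Outer scope: declares val = 17
Inner block: val is neither redeclared nor assigned -> unchanged
After the block -> 17
Result: 17

17


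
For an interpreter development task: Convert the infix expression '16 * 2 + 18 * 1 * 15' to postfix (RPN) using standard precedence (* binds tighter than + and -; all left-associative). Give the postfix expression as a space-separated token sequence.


Applying the shunting-yard algorithm:
  Operand 16 -> output
  Push '*' onto operator stack -> op-stack: [*]
  Operand 2 -> output
  See '+' (prec 1); top '*' (prec 2) >= it -> pop '*' to output
  Push '+' onto operator stack -> op-stack: [+]
  Operand 18 -> output
  Push '*' onto operator stack -> op-stack: [+, *]
  Operand 1 -> output
  See '*' (prec 2); top '*' (prec 2) >= it -> pop '*' to output
  Push '*' onto operator stack -> op-stack: [+, *]
  Operand 15 -> output
  End of input: pop '*' to output
  End of input: pop '+' to output
Postfix result: 16 2 * 18 1 * 15 * +

16 2 * 18 1 * 15 * +


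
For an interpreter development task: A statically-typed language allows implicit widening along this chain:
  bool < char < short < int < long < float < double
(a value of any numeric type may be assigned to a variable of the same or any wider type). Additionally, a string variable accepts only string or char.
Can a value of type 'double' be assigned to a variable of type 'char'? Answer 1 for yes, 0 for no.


Target variable type: char
Source value type: double
Numeric ranks: double=6, char=1
Widening allowed iff rank(source) <= rank(target): 6 <= 1? No
Result: 0

0


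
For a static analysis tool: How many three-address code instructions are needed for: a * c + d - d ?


Expression: a * c + d - d
Generating three-address code (respecting * over +/- precedence):
  Instruction 1: t1 = a * c
  Instruction 2: t2 = t1 + d
  Instruction 3: t3 = t2 - d
Total instructions: 3

3


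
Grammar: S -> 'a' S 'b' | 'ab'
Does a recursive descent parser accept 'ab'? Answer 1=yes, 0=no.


Grammar accepts strings of the form a^n b^n (n >= 1)
Word: 'ab'
Counting: 1 a's and 1 b's
Check: 1 == 1? Yes
Derivation (S -> aSb applied 0 time(s), then S -> ab): S => ab
Accepted

1


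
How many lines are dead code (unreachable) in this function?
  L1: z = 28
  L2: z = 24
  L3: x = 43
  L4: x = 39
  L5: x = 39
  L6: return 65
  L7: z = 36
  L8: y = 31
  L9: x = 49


Analyzing control flow:
  L1: reachable (before return)
  L2: reachable (before return)
  L3: reachable (before return)
  L4: reachable (before return)
  L5: reachable (before return)
  L6: reachable (return statement)
  L7: DEAD (after return at L6)
  L8: DEAD (after return at L6)
  L9: DEAD (after return at L6)
Return at L6, total lines = 9
Dead lines: L7 through L9
Count: 3

3


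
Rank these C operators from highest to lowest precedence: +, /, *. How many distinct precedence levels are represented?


Looking up precedence for each operator:
  + -> precedence 5
  / -> precedence 6
  * -> precedence 6
Sorted highest to lowest: /, *, +
Distinct precedence values: [6, 5]
Number of distinct levels: 2

2


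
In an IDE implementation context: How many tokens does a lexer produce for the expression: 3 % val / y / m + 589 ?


Scanning '3 % val / y / m + 589'
Token 1: '3' -> integer_literal
Token 2: '%' -> operator
Token 3: 'val' -> identifier
Token 4: '/' -> operator
Token 5: 'y' -> identifier
Token 6: '/' -> operator
Token 7: 'm' -> identifier
Token 8: '+' -> operator
Token 9: '589' -> integer_literal
Total tokens: 9

9


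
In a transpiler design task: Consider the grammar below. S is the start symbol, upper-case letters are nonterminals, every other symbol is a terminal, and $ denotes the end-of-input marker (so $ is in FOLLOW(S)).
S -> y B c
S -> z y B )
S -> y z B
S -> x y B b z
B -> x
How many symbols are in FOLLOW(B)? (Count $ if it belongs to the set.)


S is the start symbol and does not occur in any rule body, so FOLLOW(S) = {$}.
Examining every occurrence of B in a rule body:
  S -> y B c : B is followed by terminal 'c' -> add 'c'
  S -> z y B ) : B is followed by terminal ')' -> add ')'
  S -> y z B : B is at the right end -> add FOLLOW(S) = {$}
  S -> x y B b z : B is followed by terminal 'b' -> add 'b'
  B -> x : B does not occur in the body -> contributes nothing
FOLLOW(B) = {), b, c, $}
Count: 4

4


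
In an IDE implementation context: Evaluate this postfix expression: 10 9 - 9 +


Processing tokens left to right:
Push 10, Push 9
Pop 10 and 9, compute 10 - 9 = 1, push 1
Push 9
Pop 1 and 9, compute 1 + 9 = 10, push 10
Stack result: 10

10


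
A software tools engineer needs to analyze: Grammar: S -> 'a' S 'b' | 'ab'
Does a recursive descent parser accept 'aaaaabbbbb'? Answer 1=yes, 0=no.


Grammar accepts strings of the form a^n b^n (n >= 1)
Word: 'aaaaabbbbb'
Counting: 5 a's and 5 b's
Check: 5 == 5? Yes
Derivation (S -> aSb applied 4 time(s), then S -> ab): S => aSb => aaSbb => aaaSbbb => aaaaSbbbb => aaaaabbbbb
Accepted

1


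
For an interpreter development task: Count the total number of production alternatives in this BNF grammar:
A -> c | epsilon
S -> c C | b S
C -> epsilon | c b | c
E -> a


Counting alternatives per rule:
  A: 2 alternative(s)
  S: 2 alternative(s)
  C: 3 alternative(s)
  E: 1 alternative(s)
Sum: 2 + 2 + 3 + 1 = 8

8


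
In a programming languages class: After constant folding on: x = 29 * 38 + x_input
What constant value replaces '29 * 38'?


Identifying constant sub-expression:
  Original: x = 29 * 38 + x_input
  29 and 38 are both compile-time constants
  Evaluating: 29 * 38 = 1102
  After folding: x = 1102 + x_input

1102


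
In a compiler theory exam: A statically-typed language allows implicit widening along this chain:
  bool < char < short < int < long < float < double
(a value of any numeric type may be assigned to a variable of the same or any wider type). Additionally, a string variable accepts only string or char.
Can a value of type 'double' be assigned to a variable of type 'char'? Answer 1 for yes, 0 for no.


Target variable type: char
Source value type: double
Numeric ranks: double=6, char=1
Widening allowed iff rank(source) <= rank(target): 6 <= 1? No
Result: 0

0


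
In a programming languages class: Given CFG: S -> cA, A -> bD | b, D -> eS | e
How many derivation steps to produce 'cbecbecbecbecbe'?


Grammar: S -> cA, A -> bD | b, D -> eS | e
Deriving 'cbecbecbecbecbe':
Step 1: S -> cA => cA
Step 2: A -> bD => cbD
Step 3: D -> eS => cbeS
Step 4: S -> cA => cbecA
Step 5: A -> bD => cbecbD
Step 6: D -> eS => cbecbeS
Step 7: S -> cA => cbecbecA
Step 8: A -> bD => cbecbecbD
Step 9: D -> eS => cbecbecbeS
Step 10: S -> cA => cbecbecbecA
Step 11: A -> bD => cbecbecbecbD
Step 12: D -> eS => cbecbecbecbeS
Step 13: S -> cA => cbecbecbecbecA
Step 14: A -> bD => cbecbecbecbecbD
Step 15: D -> e => cbecbecbecbecbe
Total derivation steps: 15

15


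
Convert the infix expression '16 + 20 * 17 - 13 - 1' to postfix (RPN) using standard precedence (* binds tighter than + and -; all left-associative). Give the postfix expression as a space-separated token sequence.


Applying the shunting-yard algorithm:
  Operand 16 -> output
  Push '+' onto operator stack -> op-stack: [+]
  Operand 20 -> output
  Push '*' onto operator stack -> op-stack: [+, *]
  Operand 17 -> output
  See '-' (prec 1); top '*' (prec 2) >= it -> pop '*' to output
  See '-' (prec 1); top '+' (prec 1) >= it -> pop '+' to output
  Push '-' onto operator stack -> op-stack: [-]
  Operand 13 -> output
  See '-' (prec 1); top '-' (prec 1) >= it -> pop '-' to output
  Push '-' onto operator stack -> op-stack: [-]
  Operand 1 -> output
  End of input: pop '-' to output
Postfix result: 16 20 17 * + 13 - 1 -

16 20 17 * + 13 - 1 -


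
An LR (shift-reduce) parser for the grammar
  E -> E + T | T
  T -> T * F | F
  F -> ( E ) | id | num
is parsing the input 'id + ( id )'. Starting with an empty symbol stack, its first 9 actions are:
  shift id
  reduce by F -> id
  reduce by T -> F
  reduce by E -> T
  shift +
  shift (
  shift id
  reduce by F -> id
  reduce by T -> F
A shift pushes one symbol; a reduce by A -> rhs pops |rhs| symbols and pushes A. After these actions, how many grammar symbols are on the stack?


Tracking the symbol stack through each action:
  Action 1: shift 'id' : push -> stack = [id] (size 1)
  Action 2: reduce by F -> id : pop 1, push F -> stack = [F] (size 1)
  Action 3: reduce by T -> F : pop 1, push T -> stack = [T] (size 1)
  Action 4: reduce by E -> T : pop 1, push E -> stack = [E] (size 1)
  Action 5: shift '+' : push -> stack = [E, +] (size 2)
  Action 6: shift '(' : push -> stack = [E, +, (] (size 3)
  Action 7: shift 'id' : push -> stack = [E, +, (, id] (size 4)
  Action 8: reduce by F -> id : pop 1, push F -> stack = [E, +, (, F] (size 4)
  Action 9: reduce by T -> F : pop 1, push T -> stack = [E, +, (, T] (size 4)
Final stack size: 4

4


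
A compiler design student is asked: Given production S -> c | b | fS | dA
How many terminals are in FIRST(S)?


Production: S -> c | b | fS | dA
Examining each alternative for leading terminals:
  S -> c : first terminal = 'c'
  S -> b : first terminal = 'b'
  S -> fS : first terminal = 'f'
  S -> dA : first terminal = 'd'
FIRST(S) = {b, c, d, f}
Count: 4

4


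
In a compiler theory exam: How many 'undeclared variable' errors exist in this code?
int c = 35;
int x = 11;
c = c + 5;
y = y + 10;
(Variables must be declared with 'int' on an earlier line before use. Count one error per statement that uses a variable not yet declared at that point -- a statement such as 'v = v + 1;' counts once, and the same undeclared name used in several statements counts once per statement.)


Scanning code line by line:
  Line 1: declare 'c' -> declared = ['c']
  Line 2: declare 'x' -> declared = ['c', 'x']
  Line 3: use 'c' -> OK (declared)
  Line 4: use 'y' -> ERROR (undeclared)
Total undeclared variable errors: 1

1


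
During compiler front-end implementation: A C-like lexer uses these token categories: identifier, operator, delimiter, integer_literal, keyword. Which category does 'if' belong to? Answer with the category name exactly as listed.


Token: 'if'
Checking categories:
  identifier: no
  integer_literal: no
  operator: no
  keyword: YES
  delimiter: no
Category: keyword

keyword


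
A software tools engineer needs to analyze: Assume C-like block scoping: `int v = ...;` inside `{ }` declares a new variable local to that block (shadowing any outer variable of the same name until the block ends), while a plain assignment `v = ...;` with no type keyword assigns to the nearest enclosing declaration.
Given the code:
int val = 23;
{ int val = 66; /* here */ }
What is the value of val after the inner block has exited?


Analyzing scoping rules:
Outer scope: declares val = 23
Inner block: 'int val = 66;' declares a NEW val that shadows the outer one
When the block exits the inner val goes out of scope; the outer val was never modified -> 23
Result: 23

23


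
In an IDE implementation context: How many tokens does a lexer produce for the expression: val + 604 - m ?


Scanning 'val + 604 - m'
Token 1: 'val' -> identifier
Token 2: '+' -> operator
Token 3: '604' -> integer_literal
Token 4: '-' -> operator
Token 5: 'm' -> identifier
Total tokens: 5

5


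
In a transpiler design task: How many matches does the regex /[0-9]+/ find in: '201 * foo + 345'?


Pattern: /[0-9]+/ (int literals)
Input: '201 * foo + 345'
Scanning for matches:
  Match 1: '201'
  Match 2: '345'
Total matches: 2

2


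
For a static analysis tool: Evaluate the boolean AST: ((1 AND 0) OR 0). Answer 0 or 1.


Step 1: Evaluate inner node
  1 AND 0 = 0
Step 2: Evaluate root node
  0 OR 0 = 0

0


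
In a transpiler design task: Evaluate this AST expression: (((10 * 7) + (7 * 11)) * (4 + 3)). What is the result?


Expression: (((10 * 7) + (7 * 11)) * (4 + 3))
Evaluating step by step:
  10 * 7 = 70
  7 * 11 = 77
  70 + 77 = 147
  4 + 3 = 7
  147 * 7 = 1029
Result: 1029

1029


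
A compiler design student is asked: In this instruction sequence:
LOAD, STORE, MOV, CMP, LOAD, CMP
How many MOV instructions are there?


Scanning instruction sequence for MOV:
  Position 1: LOAD
  Position 2: STORE
  Position 3: MOV <- MATCH
  Position 4: CMP
  Position 5: LOAD
  Position 6: CMP
Matches at positions: [3]
Total MOV count: 1

1


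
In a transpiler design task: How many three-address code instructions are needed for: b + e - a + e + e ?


Expression: b + e - a + e + e
Generating three-address code (respecting * over +/- precedence):
  Instruction 1: t1 = b + e
  Instruction 2: t2 = t1 - a
  Instruction 3: t3 = t2 + e
  Instruction 4: t4 = t3 + e
Total instructions: 4

4


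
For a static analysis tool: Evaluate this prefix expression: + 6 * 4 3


Parsing prefix expression: + 6 * 4 3
Step 1: Innermost operation '* 4 3'
  4 * 3 = 12
Step 2: Outer operation '+ 6 [12]'
  6 + 12 = 18

18


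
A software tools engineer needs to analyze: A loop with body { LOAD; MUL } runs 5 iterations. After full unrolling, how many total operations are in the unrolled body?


Loop body operations: LOAD, MUL (2 ops per iteration)
Unrolling 5 iterations:
  Iteration 1: LOAD, MUL (2 ops)
  Iteration 2: LOAD, MUL (2 ops)
  Iteration 3: LOAD, MUL (2 ops)
  Iteration 4: LOAD, MUL (2 ops)
  Iteration 5: LOAD, MUL (2 ops)
Total: 5 iterations * 2 ops/iter = 10 operations

10


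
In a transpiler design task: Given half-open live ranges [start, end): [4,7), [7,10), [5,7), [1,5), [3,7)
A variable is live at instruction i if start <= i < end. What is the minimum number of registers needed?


Live ranges:
  Var0: [4, 7)
  Var1: [7, 10)
  Var2: [5, 7)
  Var3: [1, 5)
  Var4: [3, 7)
Sweep-line events (position, delta, active):
  pos=1 start -> active=1
  pos=3 start -> active=2
  pos=4 start -> active=3
  pos=5 end -> active=2
  pos=5 start -> active=3
  pos=7 end -> active=2
  pos=7 end -> active=1
  pos=7 end -> active=0
  pos=7 start -> active=1
  pos=10 end -> active=0
Maximum simultaneous active: 3
Minimum registers needed: 3

3


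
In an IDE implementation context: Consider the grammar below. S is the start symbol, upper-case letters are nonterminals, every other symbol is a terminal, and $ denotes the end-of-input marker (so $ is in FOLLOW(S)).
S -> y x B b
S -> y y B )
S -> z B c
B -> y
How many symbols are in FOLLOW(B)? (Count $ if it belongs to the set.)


S is the start symbol and does not occur in any rule body, so FOLLOW(S) = {$}.
Examining every occurrence of B in a rule body:
  S -> y x B b : B is followed by terminal 'b' -> add 'b'
  S -> y y B ) : B is followed by terminal ')' -> add ')'
  S -> z B c : B is followed by terminal 'c' -> add 'c'
  B -> y : B does not occur in the body -> contributes nothing
FOLLOW(B) = {), b, c}
Count: 3

3


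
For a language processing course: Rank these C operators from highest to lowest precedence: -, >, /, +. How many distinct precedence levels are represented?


Looking up precedence for each operator:
  - -> precedence 5
  > -> precedence 4
  / -> precedence 6
  + -> precedence 5
Sorted highest to lowest: /, -, +, >
Distinct precedence values: [6, 5, 4]
Number of distinct levels: 3

3


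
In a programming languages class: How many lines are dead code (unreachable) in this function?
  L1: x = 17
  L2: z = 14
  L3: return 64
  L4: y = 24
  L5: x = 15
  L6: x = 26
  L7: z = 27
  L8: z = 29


Analyzing control flow:
  L1: reachable (before return)
  L2: reachable (before return)
  L3: reachable (return statement)
  L4: DEAD (after return at L3)
  L5: DEAD (after return at L3)
  L6: DEAD (after return at L3)
  L7: DEAD (after return at L3)
  L8: DEAD (after return at L3)
Return at L3, total lines = 8
Dead lines: L4 through L8
Count: 5

5


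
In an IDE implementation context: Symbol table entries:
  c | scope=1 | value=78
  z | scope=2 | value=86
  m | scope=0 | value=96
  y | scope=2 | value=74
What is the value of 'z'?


Searching symbol table for 'z':
  c | scope=1 | value=78
  z | scope=2 | value=86 <- MATCH
  m | scope=0 | value=96
  y | scope=2 | value=74
Found 'z' at scope 2 with value 86

86


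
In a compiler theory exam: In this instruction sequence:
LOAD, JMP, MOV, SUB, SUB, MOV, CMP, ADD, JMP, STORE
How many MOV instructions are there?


Scanning instruction sequence for MOV:
  Position 1: LOAD
  Position 2: JMP
  Position 3: MOV <- MATCH
  Position 4: SUB
  Position 5: SUB
  Position 6: MOV <- MATCH
  Position 7: CMP
  Position 8: ADD
  Position 9: JMP
  Position 10: STORE
Matches at positions: [3, 6]
Total MOV count: 2

2


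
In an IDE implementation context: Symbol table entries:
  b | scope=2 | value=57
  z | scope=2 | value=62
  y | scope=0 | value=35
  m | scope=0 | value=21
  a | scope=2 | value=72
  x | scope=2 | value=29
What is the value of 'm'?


Searching symbol table for 'm':
  b | scope=2 | value=57
  z | scope=2 | value=62
  y | scope=0 | value=35
  m | scope=0 | value=21 <- MATCH
  a | scope=2 | value=72
  x | scope=2 | value=29
Found 'm' at scope 0 with value 21

21


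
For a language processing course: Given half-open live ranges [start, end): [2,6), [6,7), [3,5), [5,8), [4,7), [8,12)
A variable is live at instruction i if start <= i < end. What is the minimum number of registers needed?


Live ranges:
  Var0: [2, 6)
  Var1: [6, 7)
  Var2: [3, 5)
  Var3: [5, 8)
  Var4: [4, 7)
  Var5: [8, 12)
Sweep-line events (position, delta, active):
  pos=2 start -> active=1
  pos=3 start -> active=2
  pos=4 start -> active=3
  pos=5 end -> active=2
  pos=5 start -> active=3
  pos=6 end -> active=2
  pos=6 start -> active=3
  pos=7 end -> active=2
  pos=7 end -> active=1
  pos=8 end -> active=0
  pos=8 start -> active=1
  pos=12 end -> active=0
Maximum simultaneous active: 3
Minimum registers needed: 3

3


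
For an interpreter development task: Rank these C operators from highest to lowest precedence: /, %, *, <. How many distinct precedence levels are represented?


Looking up precedence for each operator:
  / -> precedence 6
  % -> precedence 6
  * -> precedence 6
  < -> precedence 4
Sorted highest to lowest: /, %, *, <
Distinct precedence values: [6, 4]
Number of distinct levels: 2

2


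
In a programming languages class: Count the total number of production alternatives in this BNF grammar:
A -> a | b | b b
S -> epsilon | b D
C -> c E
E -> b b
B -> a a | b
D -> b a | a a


Counting alternatives per rule:
  A: 3 alternative(s)
  S: 2 alternative(s)
  C: 1 alternative(s)
  E: 1 alternative(s)
  B: 2 alternative(s)
  D: 2 alternative(s)
Sum: 3 + 2 + 1 + 1 + 2 + 2 = 11

11


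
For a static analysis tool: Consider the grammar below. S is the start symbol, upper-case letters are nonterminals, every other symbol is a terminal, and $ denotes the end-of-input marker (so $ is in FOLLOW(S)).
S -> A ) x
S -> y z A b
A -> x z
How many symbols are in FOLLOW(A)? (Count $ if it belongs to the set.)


S is the start symbol and does not occur in any rule body, so FOLLOW(S) = {$}.
Examining every occurrence of A in a rule body:
  S -> A ) x : A is followed by terminal ')' -> add ')'
  S -> y z A b : A is followed by terminal 'b' -> add 'b'
  A -> x z : A does not occur in the body -> contributes nothing
FOLLOW(A) = {), b}
Count: 2

2


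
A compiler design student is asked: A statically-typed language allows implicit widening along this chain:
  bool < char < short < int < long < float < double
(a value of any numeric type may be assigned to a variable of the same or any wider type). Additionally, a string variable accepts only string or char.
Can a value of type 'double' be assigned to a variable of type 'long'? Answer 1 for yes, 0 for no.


Target variable type: long
Source value type: double
Numeric ranks: double=6, long=4
Widening allowed iff rank(source) <= rank(target): 6 <= 4? No
Result: 0

0


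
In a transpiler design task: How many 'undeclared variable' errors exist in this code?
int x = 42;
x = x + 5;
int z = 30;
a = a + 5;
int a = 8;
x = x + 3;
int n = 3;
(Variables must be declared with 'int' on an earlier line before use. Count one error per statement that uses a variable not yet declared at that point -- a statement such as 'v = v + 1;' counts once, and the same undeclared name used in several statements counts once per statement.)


Scanning code line by line:
  Line 1: declare 'x' -> declared = ['x']
  Line 2: use 'x' -> OK (declared)
  Line 3: declare 'z' -> declared = ['x', 'z']
  Line 4: use 'a' -> ERROR (undeclared)
  Line 5: declare 'a' -> declared = ['a', 'x', 'z']
  Line 6: use 'x' -> OK (declared)
  Line 7: declare 'n' -> declared = ['a', 'n', 'x', 'z']
Total undeclared variable errors: 1

1


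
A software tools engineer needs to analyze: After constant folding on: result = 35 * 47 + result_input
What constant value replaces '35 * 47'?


Identifying constant sub-expression:
  Original: result = 35 * 47 + result_input
  35 and 47 are both compile-time constants
  Evaluating: 35 * 47 = 1645
  After folding: result = 1645 + result_input

1645


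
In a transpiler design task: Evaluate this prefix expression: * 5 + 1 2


Parsing prefix expression: * 5 + 1 2
Step 1: Innermost operation '+ 1 2'
  1 + 2 = 3
Step 2: Outer operation '* 5 [3]'
  5 * 3 = 15

15


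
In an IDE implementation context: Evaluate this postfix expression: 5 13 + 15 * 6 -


Processing tokens left to right:
Push 5, Push 13
Pop 5 and 13, compute 5 + 13 = 18, push 18
Push 15
Pop 18 and 15, compute 18 * 15 = 270, push 270
Push 6
Pop 270 and 6, compute 270 - 6 = 264, push 264
Stack result: 264

264


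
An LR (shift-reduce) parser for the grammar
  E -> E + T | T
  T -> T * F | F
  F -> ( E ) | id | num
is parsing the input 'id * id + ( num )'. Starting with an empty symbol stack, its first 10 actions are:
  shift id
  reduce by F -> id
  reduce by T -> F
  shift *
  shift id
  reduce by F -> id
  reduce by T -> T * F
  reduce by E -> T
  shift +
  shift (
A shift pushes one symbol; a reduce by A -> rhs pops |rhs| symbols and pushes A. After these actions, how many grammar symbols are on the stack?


Tracking the symbol stack through each action:
  Action 1: shift 'id' : push -> stack = [id] (size 1)
  Action 2: reduce by F -> id : pop 1, push F -> stack = [F] (size 1)
  Action 3: reduce by T -> F : pop 1, push T -> stack = [T] (size 1)
  Action 4: shift '*' : push -> stack = [T, *] (size 2)
  Action 5: shift 'id' : push -> stack = [T, *, id] (size 3)
  Action 6: reduce by F -> id : pop 1, push F -> stack = [T, *, F] (size 3)
  Action 7: reduce by T -> T * F : pop 3, push T -> stack = [T] (size 1)
  Action 8: reduce by E -> T : pop 1, push E -> stack = [E] (size 1)
  Action 9: shift '+' : push -> stack = [E, +] (size 2)
  Action 10: shift '(' : push -> stack = [E, +, (] (size 3)
Final stack size: 3

3


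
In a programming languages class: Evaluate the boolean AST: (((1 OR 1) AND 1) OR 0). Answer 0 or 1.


Step 1: Evaluate inner node
  1 OR 1 = 1
Step 2: Evaluate next node
  1 AND 1 = 1
Step 3: Evaluate root node
  1 OR 0 = 1

1


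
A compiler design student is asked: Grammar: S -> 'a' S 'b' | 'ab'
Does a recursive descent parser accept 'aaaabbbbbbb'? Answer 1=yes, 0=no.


Grammar accepts strings of the form a^n b^n (n >= 1)
Word: 'aaaabbbbbbb'
Counting: 4 a's and 7 b's
Check: 4 == 7? No
Mismatch: a-count != b-count
Rejected

0


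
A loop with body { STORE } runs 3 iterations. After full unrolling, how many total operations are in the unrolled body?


Loop body operations: STORE (1 op per iteration)
Unrolling 3 iterations:
  Iteration 1: STORE (1 ops)
  Iteration 2: STORE (1 ops)
  Iteration 3: STORE (1 ops)
Total: 3 iterations * 1 ops/iter = 3 operations

3


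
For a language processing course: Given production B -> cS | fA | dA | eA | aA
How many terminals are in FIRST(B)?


Production: B -> cS | fA | dA | eA | aA
Examining each alternative for leading terminals:
  B -> cS : first terminal = 'c'
  B -> fA : first terminal = 'f'
  B -> dA : first terminal = 'd'
  B -> eA : first terminal = 'e'
  B -> aA : first terminal = 'a'
FIRST(B) = {a, c, d, e, f}
Count: 5

5


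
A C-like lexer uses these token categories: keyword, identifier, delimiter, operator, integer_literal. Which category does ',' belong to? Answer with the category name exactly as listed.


Token: ','
Checking categories:
  identifier: no
  integer_literal: no
  operator: no
  keyword: no
  delimiter: YES
Category: delimiter

delimiter


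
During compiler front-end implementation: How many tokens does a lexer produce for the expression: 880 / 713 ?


Scanning '880 / 713'
Token 1: '880' -> integer_literal
Token 2: '/' -> operator
Token 3: '713' -> integer_literal
Total tokens: 3

3


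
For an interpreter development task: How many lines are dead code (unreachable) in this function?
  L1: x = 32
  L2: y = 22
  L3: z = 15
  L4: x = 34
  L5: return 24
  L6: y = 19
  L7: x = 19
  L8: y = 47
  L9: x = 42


Analyzing control flow:
  L1: reachable (before return)
  L2: reachable (before return)
  L3: reachable (before return)
  L4: reachable (before return)
  L5: reachable (return statement)
  L6: DEAD (after return at L5)
  L7: DEAD (after return at L5)
  L8: DEAD (after return at L5)
  L9: DEAD (after return at L5)
Return at L5, total lines = 9
Dead lines: L6 through L9
Count: 4

4


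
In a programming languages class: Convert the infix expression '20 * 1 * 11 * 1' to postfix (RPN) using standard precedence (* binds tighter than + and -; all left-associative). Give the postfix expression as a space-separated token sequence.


Applying the shunting-yard algorithm:
  Operand 20 -> output
  Push '*' onto operator stack -> op-stack: [*]
  Operand 1 -> output
  See '*' (prec 2); top '*' (prec 2) >= it -> pop '*' to output
  Push '*' onto operator stack -> op-stack: [*]
  Operand 11 -> output
  See '*' (prec 2); top '*' (prec 2) >= it -> pop '*' to output
  Push '*' onto operator stack -> op-stack: [*]
  Operand 1 -> output
  End of input: pop '*' to output
Postfix result: 20 1 * 11 * 1 *

20 1 * 11 * 1 *


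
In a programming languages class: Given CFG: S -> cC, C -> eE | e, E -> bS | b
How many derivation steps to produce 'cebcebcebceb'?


Grammar: S -> cC, C -> eE | e, E -> bS | b
Deriving 'cebcebcebceb':
Step 1: S -> cC => cC
Step 2: C -> eE => ceE
Step 3: E -> bS => cebS
Step 4: S -> cC => cebcC
Step 5: C -> eE => cebceE
Step 6: E -> bS => cebcebS
Step 7: S -> cC => cebcebcC
Step 8: C -> eE => cebcebceE
Step 9: E -> bS => cebcebcebS
Step 10: S -> cC => cebcebcebcC
Step 11: C -> eE => cebcebcebceE
Step 12: E -> b => cebcebcebceb
Total derivation steps: 12

12


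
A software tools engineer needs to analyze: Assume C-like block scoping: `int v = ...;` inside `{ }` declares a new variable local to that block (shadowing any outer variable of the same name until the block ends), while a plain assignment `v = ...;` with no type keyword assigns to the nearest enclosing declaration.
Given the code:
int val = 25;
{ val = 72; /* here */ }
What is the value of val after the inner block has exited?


Analyzing scoping rules:
Outer scope: declares val = 25
Inner block: 'val = 72;' has no type keyword, so it is an assignment to the outer val (no shadowing)
The assignment changed the outer variable itself, so the new value persists after the block -> 72
Result: 72

72


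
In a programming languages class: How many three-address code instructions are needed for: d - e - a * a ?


Expression: d - e - a * a
Generating three-address code (respecting * over +/- precedence):
  Instruction 1: t1 = a * a
  Instruction 2: t2 = d - e
  Instruction 3: t3 = t2 - t1
Total instructions: 3

3


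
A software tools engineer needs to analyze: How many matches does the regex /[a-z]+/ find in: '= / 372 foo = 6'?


Pattern: /[a-z]+/ (identifiers)
Input: '= / 372 foo = 6'
Scanning for matches:
  Match 1: 'foo'
Total matches: 1

1


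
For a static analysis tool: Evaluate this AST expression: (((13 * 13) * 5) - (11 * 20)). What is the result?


Expression: (((13 * 13) * 5) - (11 * 20))
Evaluating step by step:
  13 * 13 = 169
  169 * 5 = 845
  11 * 20 = 220
  845 - 220 = 625
Result: 625

625


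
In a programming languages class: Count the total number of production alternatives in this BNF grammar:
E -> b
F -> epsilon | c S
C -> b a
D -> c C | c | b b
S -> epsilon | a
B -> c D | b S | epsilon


Counting alternatives per rule:
  E: 1 alternative(s)
  F: 2 alternative(s)
  C: 1 alternative(s)
  D: 3 alternative(s)
  S: 2 alternative(s)
  B: 3 alternative(s)
Sum: 1 + 2 + 1 + 3 + 2 + 3 = 12

12


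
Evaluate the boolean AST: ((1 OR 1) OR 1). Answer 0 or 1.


Step 1: Evaluate inner node
  1 OR 1 = 1
Step 2: Evaluate root node
  1 OR 1 = 1

1


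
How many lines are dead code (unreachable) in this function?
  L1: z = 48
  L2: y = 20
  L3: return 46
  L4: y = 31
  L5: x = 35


Analyzing control flow:
  L1: reachable (before return)
  L2: reachable (before return)
  L3: reachable (return statement)
  L4: DEAD (after return at L3)
  L5: DEAD (after return at L3)
Return at L3, total lines = 5
Dead lines: L4 through L5
Count: 2

2


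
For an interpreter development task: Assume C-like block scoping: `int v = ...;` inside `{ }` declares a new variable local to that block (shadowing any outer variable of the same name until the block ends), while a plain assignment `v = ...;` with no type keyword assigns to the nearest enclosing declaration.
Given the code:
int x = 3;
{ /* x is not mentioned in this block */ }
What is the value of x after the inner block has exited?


Analyzing scoping rules:
Outer scope: declares x = 3
Inner block: x is neither redeclared nor assigned -> unchanged
After the block -> 3
Result: 3

3


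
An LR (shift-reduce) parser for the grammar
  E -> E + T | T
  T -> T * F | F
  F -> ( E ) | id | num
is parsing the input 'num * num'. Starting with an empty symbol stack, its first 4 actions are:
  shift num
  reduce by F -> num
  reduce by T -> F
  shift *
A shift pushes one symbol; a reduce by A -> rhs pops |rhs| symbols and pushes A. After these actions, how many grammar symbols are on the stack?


Tracking the symbol stack through each action:
  Action 1: shift 'num' : push -> stack = [num] (size 1)
  Action 2: reduce by F -> num : pop 1, push F -> stack = [F] (size 1)
  Action 3: reduce by T -> F : pop 1, push T -> stack = [T] (size 1)
  Action 4: shift '*' : push -> stack = [T, *] (size 2)
Final stack size: 2

2


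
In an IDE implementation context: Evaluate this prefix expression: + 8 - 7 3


Parsing prefix expression: + 8 - 7 3
Step 1: Innermost operation '- 7 3'
  7 - 3 = 4
Step 2: Outer operation '+ 8 [4]'
  8 + 4 = 12

12


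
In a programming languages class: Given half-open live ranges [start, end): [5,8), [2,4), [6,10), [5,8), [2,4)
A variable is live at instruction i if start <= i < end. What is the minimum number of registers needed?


Live ranges:
  Var0: [5, 8)
  Var1: [2, 4)
  Var2: [6, 10)
  Var3: [5, 8)
  Var4: [2, 4)
Sweep-line events (position, delta, active):
  pos=2 start -> active=1
  pos=2 start -> active=2
  pos=4 end -> active=1
  pos=4 end -> active=0
  pos=5 start -> active=1
  pos=5 start -> active=2
  pos=6 start -> active=3
  pos=8 end -> active=2
  pos=8 end -> active=1
  pos=10 end -> active=0
Maximum simultaneous active: 3
Minimum registers needed: 3

3


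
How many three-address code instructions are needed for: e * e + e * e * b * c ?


Expression: e * e + e * e * b * c
Generating three-address code (respecting * over +/- precedence):
  Instruction 1: t1 = e * e
  Instruction 2: t2 = e * e
  Instruction 3: t3 = t2 * b
  Instruction 4: t4 = t3 * c
  Instruction 5: t5 = t1 + t4
Total instructions: 5

5


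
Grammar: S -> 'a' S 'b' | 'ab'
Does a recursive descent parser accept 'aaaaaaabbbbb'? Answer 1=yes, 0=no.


Grammar accepts strings of the form a^n b^n (n >= 1)
Word: 'aaaaaaabbbbb'
Counting: 7 a's and 5 b's
Check: 7 == 5? No
Mismatch: a-count != b-count
Rejected

0


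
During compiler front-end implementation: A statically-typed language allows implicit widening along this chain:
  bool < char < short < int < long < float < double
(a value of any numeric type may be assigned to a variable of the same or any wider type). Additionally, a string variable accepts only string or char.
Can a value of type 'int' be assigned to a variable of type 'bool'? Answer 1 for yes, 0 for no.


Target variable type: bool
Source value type: int
Numeric ranks: int=3, bool=0
Widening allowed iff rank(source) <= rank(target): 3 <= 0? No
Result: 0

0


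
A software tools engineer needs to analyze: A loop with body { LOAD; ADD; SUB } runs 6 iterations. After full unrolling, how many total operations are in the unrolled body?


Loop body operations: LOAD, ADD, SUB (3 ops per iteration)
Unrolling 6 iterations:
  Iteration 1: LOAD, ADD, SUB (3 ops)
  Iteration 2: LOAD, ADD, SUB (3 ops)
  Iteration 3: LOAD, ADD, SUB (3 ops)
  Iteration 4: LOAD, ADD, SUB (3 ops)
  Iteration 5: LOAD, ADD, SUB (3 ops)
  Iteration 6: LOAD, ADD, SUB (3 ops)
Total: 6 iterations * 3 ops/iter = 18 operations

18


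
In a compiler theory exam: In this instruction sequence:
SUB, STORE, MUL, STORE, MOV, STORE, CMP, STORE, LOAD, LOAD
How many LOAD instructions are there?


Scanning instruction sequence for LOAD:
  Position 1: SUB
  Position 2: STORE
  Position 3: MUL
  Position 4: STORE
  Position 5: MOV
  Position 6: STORE
  Position 7: CMP
  Position 8: STORE
  Position 9: LOAD <- MATCH
  Position 10: LOAD <- MATCH
Matches at positions: [9, 10]
Total LOAD count: 2

2


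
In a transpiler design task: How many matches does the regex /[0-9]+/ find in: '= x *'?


Pattern: /[0-9]+/ (int literals)
Input: '= x *'
Scanning for matches:
Total matches: 0

0


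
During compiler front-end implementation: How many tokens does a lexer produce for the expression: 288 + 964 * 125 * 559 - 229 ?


Scanning '288 + 964 * 125 * 559 - 229'
Token 1: '288' -> integer_literal
Token 2: '+' -> operator
Token 3: '964' -> integer_literal
Token 4: '*' -> operator
Token 5: '125' -> integer_literal
Token 6: '*' -> operator
Token 7: '559' -> integer_literal
Token 8: '-' -> operator
Token 9: '229' -> integer_literal
Total tokens: 9

9


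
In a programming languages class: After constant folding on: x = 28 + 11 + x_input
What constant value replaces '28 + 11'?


Identifying constant sub-expression:
  Original: x = 28 + 11 + x_input
  28 and 11 are both compile-time constants
  Evaluating: 28 + 11 = 39
  After folding: x = 39 + x_input

39


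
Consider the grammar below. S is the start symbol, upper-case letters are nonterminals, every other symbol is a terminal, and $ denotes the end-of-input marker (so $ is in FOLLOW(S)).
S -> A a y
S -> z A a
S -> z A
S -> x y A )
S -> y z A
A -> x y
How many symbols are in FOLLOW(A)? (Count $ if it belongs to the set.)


S is the start symbol and does not occur in any rule body, so FOLLOW(S) = {$}.
Examining every occurrence of A in a rule body:
  S -> A a y : A is followed by terminal 'a' -> add 'a'
  S -> z A a : A is followed by terminal 'a' -> add 'a' (already in the set)
  S -> z A : A is at the right end -> add FOLLOW(S) = {$}
  S -> x y A ) : A is followed by terminal ')' -> add ')'
  S -> y z A : A is at the right end -> add FOLLOW(S) = {$} (already in the set)
  A -> x y : A does not occur in the body -> contributes nothing
FOLLOW(A) = {), a, $}
Count: 3

3


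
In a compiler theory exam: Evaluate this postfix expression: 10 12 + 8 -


Processing tokens left to right:
Push 10, Push 12
Pop 10 and 12, compute 10 + 12 = 22, push 22
Push 8
Pop 22 and 8, compute 22 - 8 = 14, push 14
Stack result: 14

14


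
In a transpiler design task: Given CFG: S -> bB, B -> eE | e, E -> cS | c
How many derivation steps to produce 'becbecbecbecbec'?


Grammar: S -> bB, B -> eE | e, E -> cS | c
Deriving 'becbecbecbecbec':
Step 1: S -> bB => bB
Step 2: B -> eE => beE
Step 3: E -> cS => becS
Step 4: S -> bB => becbB
Step 5: B -> eE => becbeE
Step 6: E -> cS => becbecS
Step 7: S -> bB => becbecbB
Step 8: B -> eE => becbecbeE
Step 9: E -> cS => becbecbecS
Step 10: S -> bB => becbecbecbB
Step 11: B -> eE => becbecbecbeE
Step 12: E -> cS => becbecbecbecS
Step 13: S -> bB => becbecbecbecbB
Step 14: B -> eE => becbecbecbecbeE
Step 15: E -> c => becbecbecbecbec
Total derivation steps: 15

15


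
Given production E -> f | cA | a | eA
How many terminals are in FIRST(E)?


Production: E -> f | cA | a | eA
Examining each alternative for leading terminals:
  E -> f : first terminal = 'f'
  E -> cA : first terminal = 'c'
  E -> a : first terminal = 'a'
  E -> eA : first terminal = 'e'
FIRST(E) = {a, c, e, f}
Count: 4

4


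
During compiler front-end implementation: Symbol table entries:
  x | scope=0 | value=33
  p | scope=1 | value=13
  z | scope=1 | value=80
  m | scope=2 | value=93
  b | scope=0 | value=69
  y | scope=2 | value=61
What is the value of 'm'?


Searching symbol table for 'm':
  x | scope=0 | value=33
  p | scope=1 | value=13
  z | scope=1 | value=80
  m | scope=2 | value=93 <- MATCH
  b | scope=0 | value=69
  y | scope=2 | value=61
Found 'm' at scope 2 with value 93

93


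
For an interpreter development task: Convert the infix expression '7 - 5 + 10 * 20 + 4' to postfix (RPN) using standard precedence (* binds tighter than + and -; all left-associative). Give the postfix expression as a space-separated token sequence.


Applying the shunting-yard algorithm:
  Operand 7 -> output
  Push '-' onto operator stack -> op-stack: [-]
  Operand 5 -> output
  See '+' (prec 1); top '-' (prec 1) >= it -> pop '-' to output
  Push '+' onto operator stack -> op-stack: [+]
  Operand 10 -> output
  Push '*' onto operator stack -> op-stack: [+, *]
  Operand 20 -> output
  See '+' (prec 1); top '*' (prec 2) >= it -> pop '*' to output
  See '+' (prec 1); top '+' (prec 1) >= it -> pop '+' to output
  Push '+' onto operator stack -> op-stack: [+]
  Operand 4 -> output
  End of input: pop '+' to output
Postfix result: 7 5 - 10 20 * + 4 +

7 5 - 10 20 * + 4 +


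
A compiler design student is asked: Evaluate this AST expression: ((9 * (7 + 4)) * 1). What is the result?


Expression: ((9 * (7 + 4)) * 1)
Evaluating step by step:
  7 + 4 = 11
  9 * 11 = 99
  99 * 1 = 99
Result: 99

99


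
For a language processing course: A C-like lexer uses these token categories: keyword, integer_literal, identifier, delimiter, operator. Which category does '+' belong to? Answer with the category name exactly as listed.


Token: '+'
Checking categories:
  identifier: no
  integer_literal: no
  operator: YES
  keyword: no
  delimiter: no
Category: operator

operator


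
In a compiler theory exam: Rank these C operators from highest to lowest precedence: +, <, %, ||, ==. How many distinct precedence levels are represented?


Looking up precedence for each operator:
  + -> precedence 5
  < -> precedence 4
  % -> precedence 6
  || -> precedence 1
  == -> precedence 3
Sorted highest to lowest: %, +, <, ==, ||
Distinct precedence values: [6, 5, 4, 3, 1]
Number of distinct levels: 5

5
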